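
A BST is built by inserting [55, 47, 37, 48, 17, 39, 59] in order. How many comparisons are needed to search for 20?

Search path for 20: 55 -> 47 -> 37 -> 17
Found: False
Comparisons: 4


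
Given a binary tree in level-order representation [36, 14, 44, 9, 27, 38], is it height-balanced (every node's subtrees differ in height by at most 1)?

Tree (level-order array): [36, 14, 44, 9, 27, 38]
Definition: a tree is height-balanced if, at every node, |h(left) - h(right)| <= 1 (empty subtree has height -1).
Bottom-up per-node check:
  node 9: h_left=-1, h_right=-1, diff=0 [OK], height=0
  node 27: h_left=-1, h_right=-1, diff=0 [OK], height=0
  node 14: h_left=0, h_right=0, diff=0 [OK], height=1
  node 38: h_left=-1, h_right=-1, diff=0 [OK], height=0
  node 44: h_left=0, h_right=-1, diff=1 [OK], height=1
  node 36: h_left=1, h_right=1, diff=0 [OK], height=2
All nodes satisfy the balance condition.
Result: Balanced


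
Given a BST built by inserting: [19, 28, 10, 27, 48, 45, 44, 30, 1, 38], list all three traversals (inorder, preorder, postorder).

Tree insertion order: [19, 28, 10, 27, 48, 45, 44, 30, 1, 38]
Tree (level-order array): [19, 10, 28, 1, None, 27, 48, None, None, None, None, 45, None, 44, None, 30, None, None, 38]
Inorder (L, root, R): [1, 10, 19, 27, 28, 30, 38, 44, 45, 48]
Preorder (root, L, R): [19, 10, 1, 28, 27, 48, 45, 44, 30, 38]
Postorder (L, R, root): [1, 10, 27, 38, 30, 44, 45, 48, 28, 19]


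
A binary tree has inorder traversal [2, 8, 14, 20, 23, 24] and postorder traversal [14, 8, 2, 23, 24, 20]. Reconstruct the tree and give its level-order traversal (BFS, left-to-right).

Inorder:   [2, 8, 14, 20, 23, 24]
Postorder: [14, 8, 2, 23, 24, 20]
Algorithm: postorder visits root last, so walk postorder right-to-left;
each value is the root of the current inorder slice — split it at that
value, recurse on the right subtree first, then the left.
Recursive splits:
  root=20; inorder splits into left=[2, 8, 14], right=[23, 24]
  root=24; inorder splits into left=[23], right=[]
  root=23; inorder splits into left=[], right=[]
  root=2; inorder splits into left=[], right=[8, 14]
  root=8; inorder splits into left=[], right=[14]
  root=14; inorder splits into left=[], right=[]
Reconstructed level-order: [20, 2, 24, 8, 23, 14]


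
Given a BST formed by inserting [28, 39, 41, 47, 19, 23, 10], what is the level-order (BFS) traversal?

Tree insertion order: [28, 39, 41, 47, 19, 23, 10]
Tree (level-order array): [28, 19, 39, 10, 23, None, 41, None, None, None, None, None, 47]
BFS from the root, enqueuing left then right child of each popped node:
  queue [28] -> pop 28, enqueue [19, 39], visited so far: [28]
  queue [19, 39] -> pop 19, enqueue [10, 23], visited so far: [28, 19]
  queue [39, 10, 23] -> pop 39, enqueue [41], visited so far: [28, 19, 39]
  queue [10, 23, 41] -> pop 10, enqueue [none], visited so far: [28, 19, 39, 10]
  queue [23, 41] -> pop 23, enqueue [none], visited so far: [28, 19, 39, 10, 23]
  queue [41] -> pop 41, enqueue [47], visited so far: [28, 19, 39, 10, 23, 41]
  queue [47] -> pop 47, enqueue [none], visited so far: [28, 19, 39, 10, 23, 41, 47]
Result: [28, 19, 39, 10, 23, 41, 47]


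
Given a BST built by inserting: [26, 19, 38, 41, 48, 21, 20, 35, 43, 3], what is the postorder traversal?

Tree insertion order: [26, 19, 38, 41, 48, 21, 20, 35, 43, 3]
Tree (level-order array): [26, 19, 38, 3, 21, 35, 41, None, None, 20, None, None, None, None, 48, None, None, 43]
Postorder traversal: [3, 20, 21, 19, 35, 43, 48, 41, 38, 26]


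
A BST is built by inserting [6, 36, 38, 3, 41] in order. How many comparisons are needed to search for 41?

Search path for 41: 6 -> 36 -> 38 -> 41
Found: True
Comparisons: 4


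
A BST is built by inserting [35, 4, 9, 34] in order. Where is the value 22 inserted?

Starting tree (level order): [35, 4, None, None, 9, None, 34]
Insertion path: 35 -> 4 -> 9 -> 34
Result: insert 22 as left child of 34
Final tree (level order): [35, 4, None, None, 9, None, 34, 22]


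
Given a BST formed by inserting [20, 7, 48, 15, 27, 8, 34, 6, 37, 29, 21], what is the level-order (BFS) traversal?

Tree insertion order: [20, 7, 48, 15, 27, 8, 34, 6, 37, 29, 21]
Tree (level-order array): [20, 7, 48, 6, 15, 27, None, None, None, 8, None, 21, 34, None, None, None, None, 29, 37]
BFS from the root, enqueuing left then right child of each popped node:
  queue [20] -> pop 20, enqueue [7, 48], visited so far: [20]
  queue [7, 48] -> pop 7, enqueue [6, 15], visited so far: [20, 7]
  queue [48, 6, 15] -> pop 48, enqueue [27], visited so far: [20, 7, 48]
  queue [6, 15, 27] -> pop 6, enqueue [none], visited so far: [20, 7, 48, 6]
  queue [15, 27] -> pop 15, enqueue [8], visited so far: [20, 7, 48, 6, 15]
  queue [27, 8] -> pop 27, enqueue [21, 34], visited so far: [20, 7, 48, 6, 15, 27]
  queue [8, 21, 34] -> pop 8, enqueue [none], visited so far: [20, 7, 48, 6, 15, 27, 8]
  queue [21, 34] -> pop 21, enqueue [none], visited so far: [20, 7, 48, 6, 15, 27, 8, 21]
  queue [34] -> pop 34, enqueue [29, 37], visited so far: [20, 7, 48, 6, 15, 27, 8, 21, 34]
  queue [29, 37] -> pop 29, enqueue [none], visited so far: [20, 7, 48, 6, 15, 27, 8, 21, 34, 29]
  queue [37] -> pop 37, enqueue [none], visited so far: [20, 7, 48, 6, 15, 27, 8, 21, 34, 29, 37]
Result: [20, 7, 48, 6, 15, 27, 8, 21, 34, 29, 37]


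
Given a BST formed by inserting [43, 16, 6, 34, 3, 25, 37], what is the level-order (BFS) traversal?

Tree insertion order: [43, 16, 6, 34, 3, 25, 37]
Tree (level-order array): [43, 16, None, 6, 34, 3, None, 25, 37]
BFS from the root, enqueuing left then right child of each popped node:
  queue [43] -> pop 43, enqueue [16], visited so far: [43]
  queue [16] -> pop 16, enqueue [6, 34], visited so far: [43, 16]
  queue [6, 34] -> pop 6, enqueue [3], visited so far: [43, 16, 6]
  queue [34, 3] -> pop 34, enqueue [25, 37], visited so far: [43, 16, 6, 34]
  queue [3, 25, 37] -> pop 3, enqueue [none], visited so far: [43, 16, 6, 34, 3]
  queue [25, 37] -> pop 25, enqueue [none], visited so far: [43, 16, 6, 34, 3, 25]
  queue [37] -> pop 37, enqueue [none], visited so far: [43, 16, 6, 34, 3, 25, 37]
Result: [43, 16, 6, 34, 3, 25, 37]


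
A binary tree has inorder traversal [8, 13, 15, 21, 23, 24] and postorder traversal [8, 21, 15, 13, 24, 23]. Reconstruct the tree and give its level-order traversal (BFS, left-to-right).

Inorder:   [8, 13, 15, 21, 23, 24]
Postorder: [8, 21, 15, 13, 24, 23]
Algorithm: postorder visits root last, so walk postorder right-to-left;
each value is the root of the current inorder slice — split it at that
value, recurse on the right subtree first, then the left.
Recursive splits:
  root=23; inorder splits into left=[8, 13, 15, 21], right=[24]
  root=24; inorder splits into left=[], right=[]
  root=13; inorder splits into left=[8], right=[15, 21]
  root=15; inorder splits into left=[], right=[21]
  root=21; inorder splits into left=[], right=[]
  root=8; inorder splits into left=[], right=[]
Reconstructed level-order: [23, 13, 24, 8, 15, 21]


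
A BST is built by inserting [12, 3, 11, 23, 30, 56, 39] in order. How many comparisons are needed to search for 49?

Search path for 49: 12 -> 23 -> 30 -> 56 -> 39
Found: False
Comparisons: 5


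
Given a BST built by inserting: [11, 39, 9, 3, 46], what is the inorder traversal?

Tree insertion order: [11, 39, 9, 3, 46]
Tree (level-order array): [11, 9, 39, 3, None, None, 46]
Inorder traversal: [3, 9, 11, 39, 46]


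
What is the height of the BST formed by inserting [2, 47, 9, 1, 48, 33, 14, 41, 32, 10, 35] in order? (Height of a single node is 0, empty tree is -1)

Insertion order: [2, 47, 9, 1, 48, 33, 14, 41, 32, 10, 35]
Tree (level-order array): [2, 1, 47, None, None, 9, 48, None, 33, None, None, 14, 41, 10, 32, 35]
Compute height bottom-up (empty subtree = -1):
  height(1) = 1 + max(-1, -1) = 0
  height(10) = 1 + max(-1, -1) = 0
  height(32) = 1 + max(-1, -1) = 0
  height(14) = 1 + max(0, 0) = 1
  height(35) = 1 + max(-1, -1) = 0
  height(41) = 1 + max(0, -1) = 1
  height(33) = 1 + max(1, 1) = 2
  height(9) = 1 + max(-1, 2) = 3
  height(48) = 1 + max(-1, -1) = 0
  height(47) = 1 + max(3, 0) = 4
  height(2) = 1 + max(0, 4) = 5
Height = 5


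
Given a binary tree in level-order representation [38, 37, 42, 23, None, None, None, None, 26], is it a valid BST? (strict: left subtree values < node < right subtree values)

Level-order array: [38, 37, 42, 23, None, None, None, None, 26]
Validate using subtree bounds (lo, hi): at each node, require lo < value < hi,
then recurse left with hi=value and right with lo=value.
Preorder trace (stopping at first violation):
  at node 38 with bounds (-inf, +inf): OK
  at node 37 with bounds (-inf, 38): OK
  at node 23 with bounds (-inf, 37): OK
  at node 26 with bounds (23, 37): OK
  at node 42 with bounds (38, +inf): OK
No violation found at any node.
Result: Valid BST


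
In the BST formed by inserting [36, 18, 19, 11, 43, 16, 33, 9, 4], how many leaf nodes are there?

Tree built from: [36, 18, 19, 11, 43, 16, 33, 9, 4]
Tree (level-order array): [36, 18, 43, 11, 19, None, None, 9, 16, None, 33, 4]
Rule: A leaf has 0 children.
Per-node child counts:
  node 36: 2 child(ren)
  node 18: 2 child(ren)
  node 11: 2 child(ren)
  node 9: 1 child(ren)
  node 4: 0 child(ren)
  node 16: 0 child(ren)
  node 19: 1 child(ren)
  node 33: 0 child(ren)
  node 43: 0 child(ren)
Matching nodes: [4, 16, 33, 43]
Count of leaf nodes: 4


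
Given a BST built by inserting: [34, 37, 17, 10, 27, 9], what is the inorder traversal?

Tree insertion order: [34, 37, 17, 10, 27, 9]
Tree (level-order array): [34, 17, 37, 10, 27, None, None, 9]
Inorder traversal: [9, 10, 17, 27, 34, 37]


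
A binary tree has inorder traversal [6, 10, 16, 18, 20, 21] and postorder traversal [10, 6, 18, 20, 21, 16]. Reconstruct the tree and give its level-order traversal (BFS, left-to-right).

Inorder:   [6, 10, 16, 18, 20, 21]
Postorder: [10, 6, 18, 20, 21, 16]
Algorithm: postorder visits root last, so walk postorder right-to-left;
each value is the root of the current inorder slice — split it at that
value, recurse on the right subtree first, then the left.
Recursive splits:
  root=16; inorder splits into left=[6, 10], right=[18, 20, 21]
  root=21; inorder splits into left=[18, 20], right=[]
  root=20; inorder splits into left=[18], right=[]
  root=18; inorder splits into left=[], right=[]
  root=6; inorder splits into left=[], right=[10]
  root=10; inorder splits into left=[], right=[]
Reconstructed level-order: [16, 6, 21, 10, 20, 18]


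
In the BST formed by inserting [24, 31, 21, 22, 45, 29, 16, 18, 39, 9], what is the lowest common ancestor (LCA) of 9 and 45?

Tree insertion order: [24, 31, 21, 22, 45, 29, 16, 18, 39, 9]
Tree (level-order array): [24, 21, 31, 16, 22, 29, 45, 9, 18, None, None, None, None, 39]
In a BST, the LCA of p=9, q=45 is the first node v on the
root-to-leaf path with p <= v <= q (go left if both < v, right if both > v).
Walk from root:
  at 24: 9 <= 24 <= 45, this is the LCA
LCA = 24


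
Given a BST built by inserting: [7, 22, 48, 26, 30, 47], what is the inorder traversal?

Tree insertion order: [7, 22, 48, 26, 30, 47]
Tree (level-order array): [7, None, 22, None, 48, 26, None, None, 30, None, 47]
Inorder traversal: [7, 22, 26, 30, 47, 48]


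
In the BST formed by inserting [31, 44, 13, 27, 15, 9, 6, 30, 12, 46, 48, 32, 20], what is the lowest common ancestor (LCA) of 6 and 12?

Tree insertion order: [31, 44, 13, 27, 15, 9, 6, 30, 12, 46, 48, 32, 20]
Tree (level-order array): [31, 13, 44, 9, 27, 32, 46, 6, 12, 15, 30, None, None, None, 48, None, None, None, None, None, 20]
In a BST, the LCA of p=6, q=12 is the first node v on the
root-to-leaf path with p <= v <= q (go left if both < v, right if both > v).
Walk from root:
  at 31: both 6 and 12 < 31, go left
  at 13: both 6 and 12 < 13, go left
  at 9: 6 <= 9 <= 12, this is the LCA
LCA = 9


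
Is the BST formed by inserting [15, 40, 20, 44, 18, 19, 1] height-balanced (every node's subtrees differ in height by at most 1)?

Tree (level-order array): [15, 1, 40, None, None, 20, 44, 18, None, None, None, None, 19]
Definition: a tree is height-balanced if, at every node, |h(left) - h(right)| <= 1 (empty subtree has height -1).
Bottom-up per-node check:
  node 1: h_left=-1, h_right=-1, diff=0 [OK], height=0
  node 19: h_left=-1, h_right=-1, diff=0 [OK], height=0
  node 18: h_left=-1, h_right=0, diff=1 [OK], height=1
  node 20: h_left=1, h_right=-1, diff=2 [FAIL (|1--1|=2 > 1)], height=2
  node 44: h_left=-1, h_right=-1, diff=0 [OK], height=0
  node 40: h_left=2, h_right=0, diff=2 [FAIL (|2-0|=2 > 1)], height=3
  node 15: h_left=0, h_right=3, diff=3 [FAIL (|0-3|=3 > 1)], height=4
Node 20 violates the condition: |1 - -1| = 2 > 1.
Result: Not balanced


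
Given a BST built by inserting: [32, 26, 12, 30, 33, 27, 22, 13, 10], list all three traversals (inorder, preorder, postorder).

Tree insertion order: [32, 26, 12, 30, 33, 27, 22, 13, 10]
Tree (level-order array): [32, 26, 33, 12, 30, None, None, 10, 22, 27, None, None, None, 13]
Inorder (L, root, R): [10, 12, 13, 22, 26, 27, 30, 32, 33]
Preorder (root, L, R): [32, 26, 12, 10, 22, 13, 30, 27, 33]
Postorder (L, R, root): [10, 13, 22, 12, 27, 30, 26, 33, 32]


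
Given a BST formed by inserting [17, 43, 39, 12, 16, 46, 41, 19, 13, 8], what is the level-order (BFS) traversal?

Tree insertion order: [17, 43, 39, 12, 16, 46, 41, 19, 13, 8]
Tree (level-order array): [17, 12, 43, 8, 16, 39, 46, None, None, 13, None, 19, 41]
BFS from the root, enqueuing left then right child of each popped node:
  queue [17] -> pop 17, enqueue [12, 43], visited so far: [17]
  queue [12, 43] -> pop 12, enqueue [8, 16], visited so far: [17, 12]
  queue [43, 8, 16] -> pop 43, enqueue [39, 46], visited so far: [17, 12, 43]
  queue [8, 16, 39, 46] -> pop 8, enqueue [none], visited so far: [17, 12, 43, 8]
  queue [16, 39, 46] -> pop 16, enqueue [13], visited so far: [17, 12, 43, 8, 16]
  queue [39, 46, 13] -> pop 39, enqueue [19, 41], visited so far: [17, 12, 43, 8, 16, 39]
  queue [46, 13, 19, 41] -> pop 46, enqueue [none], visited so far: [17, 12, 43, 8, 16, 39, 46]
  queue [13, 19, 41] -> pop 13, enqueue [none], visited so far: [17, 12, 43, 8, 16, 39, 46, 13]
  queue [19, 41] -> pop 19, enqueue [none], visited so far: [17, 12, 43, 8, 16, 39, 46, 13, 19]
  queue [41] -> pop 41, enqueue [none], visited so far: [17, 12, 43, 8, 16, 39, 46, 13, 19, 41]
Result: [17, 12, 43, 8, 16, 39, 46, 13, 19, 41]


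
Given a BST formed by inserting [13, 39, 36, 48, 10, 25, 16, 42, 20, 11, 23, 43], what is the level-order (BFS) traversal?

Tree insertion order: [13, 39, 36, 48, 10, 25, 16, 42, 20, 11, 23, 43]
Tree (level-order array): [13, 10, 39, None, 11, 36, 48, None, None, 25, None, 42, None, 16, None, None, 43, None, 20, None, None, None, 23]
BFS from the root, enqueuing left then right child of each popped node:
  queue [13] -> pop 13, enqueue [10, 39], visited so far: [13]
  queue [10, 39] -> pop 10, enqueue [11], visited so far: [13, 10]
  queue [39, 11] -> pop 39, enqueue [36, 48], visited so far: [13, 10, 39]
  queue [11, 36, 48] -> pop 11, enqueue [none], visited so far: [13, 10, 39, 11]
  queue [36, 48] -> pop 36, enqueue [25], visited so far: [13, 10, 39, 11, 36]
  queue [48, 25] -> pop 48, enqueue [42], visited so far: [13, 10, 39, 11, 36, 48]
  queue [25, 42] -> pop 25, enqueue [16], visited so far: [13, 10, 39, 11, 36, 48, 25]
  queue [42, 16] -> pop 42, enqueue [43], visited so far: [13, 10, 39, 11, 36, 48, 25, 42]
  queue [16, 43] -> pop 16, enqueue [20], visited so far: [13, 10, 39, 11, 36, 48, 25, 42, 16]
  queue [43, 20] -> pop 43, enqueue [none], visited so far: [13, 10, 39, 11, 36, 48, 25, 42, 16, 43]
  queue [20] -> pop 20, enqueue [23], visited so far: [13, 10, 39, 11, 36, 48, 25, 42, 16, 43, 20]
  queue [23] -> pop 23, enqueue [none], visited so far: [13, 10, 39, 11, 36, 48, 25, 42, 16, 43, 20, 23]
Result: [13, 10, 39, 11, 36, 48, 25, 42, 16, 43, 20, 23]


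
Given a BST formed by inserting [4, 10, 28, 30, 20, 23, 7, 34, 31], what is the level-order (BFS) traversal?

Tree insertion order: [4, 10, 28, 30, 20, 23, 7, 34, 31]
Tree (level-order array): [4, None, 10, 7, 28, None, None, 20, 30, None, 23, None, 34, None, None, 31]
BFS from the root, enqueuing left then right child of each popped node:
  queue [4] -> pop 4, enqueue [10], visited so far: [4]
  queue [10] -> pop 10, enqueue [7, 28], visited so far: [4, 10]
  queue [7, 28] -> pop 7, enqueue [none], visited so far: [4, 10, 7]
  queue [28] -> pop 28, enqueue [20, 30], visited so far: [4, 10, 7, 28]
  queue [20, 30] -> pop 20, enqueue [23], visited so far: [4, 10, 7, 28, 20]
  queue [30, 23] -> pop 30, enqueue [34], visited so far: [4, 10, 7, 28, 20, 30]
  queue [23, 34] -> pop 23, enqueue [none], visited so far: [4, 10, 7, 28, 20, 30, 23]
  queue [34] -> pop 34, enqueue [31], visited so far: [4, 10, 7, 28, 20, 30, 23, 34]
  queue [31] -> pop 31, enqueue [none], visited so far: [4, 10, 7, 28, 20, 30, 23, 34, 31]
Result: [4, 10, 7, 28, 20, 30, 23, 34, 31]


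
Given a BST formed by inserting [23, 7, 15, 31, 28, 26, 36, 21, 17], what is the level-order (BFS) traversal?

Tree insertion order: [23, 7, 15, 31, 28, 26, 36, 21, 17]
Tree (level-order array): [23, 7, 31, None, 15, 28, 36, None, 21, 26, None, None, None, 17]
BFS from the root, enqueuing left then right child of each popped node:
  queue [23] -> pop 23, enqueue [7, 31], visited so far: [23]
  queue [7, 31] -> pop 7, enqueue [15], visited so far: [23, 7]
  queue [31, 15] -> pop 31, enqueue [28, 36], visited so far: [23, 7, 31]
  queue [15, 28, 36] -> pop 15, enqueue [21], visited so far: [23, 7, 31, 15]
  queue [28, 36, 21] -> pop 28, enqueue [26], visited so far: [23, 7, 31, 15, 28]
  queue [36, 21, 26] -> pop 36, enqueue [none], visited so far: [23, 7, 31, 15, 28, 36]
  queue [21, 26] -> pop 21, enqueue [17], visited so far: [23, 7, 31, 15, 28, 36, 21]
  queue [26, 17] -> pop 26, enqueue [none], visited so far: [23, 7, 31, 15, 28, 36, 21, 26]
  queue [17] -> pop 17, enqueue [none], visited so far: [23, 7, 31, 15, 28, 36, 21, 26, 17]
Result: [23, 7, 31, 15, 28, 36, 21, 26, 17]


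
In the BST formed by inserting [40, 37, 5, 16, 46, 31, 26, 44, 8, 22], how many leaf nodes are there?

Tree built from: [40, 37, 5, 16, 46, 31, 26, 44, 8, 22]
Tree (level-order array): [40, 37, 46, 5, None, 44, None, None, 16, None, None, 8, 31, None, None, 26, None, 22]
Rule: A leaf has 0 children.
Per-node child counts:
  node 40: 2 child(ren)
  node 37: 1 child(ren)
  node 5: 1 child(ren)
  node 16: 2 child(ren)
  node 8: 0 child(ren)
  node 31: 1 child(ren)
  node 26: 1 child(ren)
  node 22: 0 child(ren)
  node 46: 1 child(ren)
  node 44: 0 child(ren)
Matching nodes: [8, 22, 44]
Count of leaf nodes: 3


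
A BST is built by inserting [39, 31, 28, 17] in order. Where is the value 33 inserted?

Starting tree (level order): [39, 31, None, 28, None, 17]
Insertion path: 39 -> 31
Result: insert 33 as right child of 31
Final tree (level order): [39, 31, None, 28, 33, 17]


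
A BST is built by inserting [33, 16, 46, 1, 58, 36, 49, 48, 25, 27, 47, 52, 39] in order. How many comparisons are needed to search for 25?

Search path for 25: 33 -> 16 -> 25
Found: True
Comparisons: 3


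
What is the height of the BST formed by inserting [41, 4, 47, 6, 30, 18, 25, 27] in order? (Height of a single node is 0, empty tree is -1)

Insertion order: [41, 4, 47, 6, 30, 18, 25, 27]
Tree (level-order array): [41, 4, 47, None, 6, None, None, None, 30, 18, None, None, 25, None, 27]
Compute height bottom-up (empty subtree = -1):
  height(27) = 1 + max(-1, -1) = 0
  height(25) = 1 + max(-1, 0) = 1
  height(18) = 1 + max(-1, 1) = 2
  height(30) = 1 + max(2, -1) = 3
  height(6) = 1 + max(-1, 3) = 4
  height(4) = 1 + max(-1, 4) = 5
  height(47) = 1 + max(-1, -1) = 0
  height(41) = 1 + max(5, 0) = 6
Height = 6


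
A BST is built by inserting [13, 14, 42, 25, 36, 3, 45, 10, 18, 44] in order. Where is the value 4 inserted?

Starting tree (level order): [13, 3, 14, None, 10, None, 42, None, None, 25, 45, 18, 36, 44]
Insertion path: 13 -> 3 -> 10
Result: insert 4 as left child of 10
Final tree (level order): [13, 3, 14, None, 10, None, 42, 4, None, 25, 45, None, None, 18, 36, 44]


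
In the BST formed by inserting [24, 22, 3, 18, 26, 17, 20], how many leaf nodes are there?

Tree built from: [24, 22, 3, 18, 26, 17, 20]
Tree (level-order array): [24, 22, 26, 3, None, None, None, None, 18, 17, 20]
Rule: A leaf has 0 children.
Per-node child counts:
  node 24: 2 child(ren)
  node 22: 1 child(ren)
  node 3: 1 child(ren)
  node 18: 2 child(ren)
  node 17: 0 child(ren)
  node 20: 0 child(ren)
  node 26: 0 child(ren)
Matching nodes: [17, 20, 26]
Count of leaf nodes: 3


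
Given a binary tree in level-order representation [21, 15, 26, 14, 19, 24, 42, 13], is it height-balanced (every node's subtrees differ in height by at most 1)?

Tree (level-order array): [21, 15, 26, 14, 19, 24, 42, 13]
Definition: a tree is height-balanced if, at every node, |h(left) - h(right)| <= 1 (empty subtree has height -1).
Bottom-up per-node check:
  node 13: h_left=-1, h_right=-1, diff=0 [OK], height=0
  node 14: h_left=0, h_right=-1, diff=1 [OK], height=1
  node 19: h_left=-1, h_right=-1, diff=0 [OK], height=0
  node 15: h_left=1, h_right=0, diff=1 [OK], height=2
  node 24: h_left=-1, h_right=-1, diff=0 [OK], height=0
  node 42: h_left=-1, h_right=-1, diff=0 [OK], height=0
  node 26: h_left=0, h_right=0, diff=0 [OK], height=1
  node 21: h_left=2, h_right=1, diff=1 [OK], height=3
All nodes satisfy the balance condition.
Result: Balanced


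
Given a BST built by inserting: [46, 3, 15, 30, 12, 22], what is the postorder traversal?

Tree insertion order: [46, 3, 15, 30, 12, 22]
Tree (level-order array): [46, 3, None, None, 15, 12, 30, None, None, 22]
Postorder traversal: [12, 22, 30, 15, 3, 46]


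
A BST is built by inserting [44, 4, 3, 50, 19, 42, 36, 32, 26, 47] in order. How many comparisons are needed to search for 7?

Search path for 7: 44 -> 4 -> 19
Found: False
Comparisons: 3


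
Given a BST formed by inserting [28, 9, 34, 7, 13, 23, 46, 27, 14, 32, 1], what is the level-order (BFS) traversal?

Tree insertion order: [28, 9, 34, 7, 13, 23, 46, 27, 14, 32, 1]
Tree (level-order array): [28, 9, 34, 7, 13, 32, 46, 1, None, None, 23, None, None, None, None, None, None, 14, 27]
BFS from the root, enqueuing left then right child of each popped node:
  queue [28] -> pop 28, enqueue [9, 34], visited so far: [28]
  queue [9, 34] -> pop 9, enqueue [7, 13], visited so far: [28, 9]
  queue [34, 7, 13] -> pop 34, enqueue [32, 46], visited so far: [28, 9, 34]
  queue [7, 13, 32, 46] -> pop 7, enqueue [1], visited so far: [28, 9, 34, 7]
  queue [13, 32, 46, 1] -> pop 13, enqueue [23], visited so far: [28, 9, 34, 7, 13]
  queue [32, 46, 1, 23] -> pop 32, enqueue [none], visited so far: [28, 9, 34, 7, 13, 32]
  queue [46, 1, 23] -> pop 46, enqueue [none], visited so far: [28, 9, 34, 7, 13, 32, 46]
  queue [1, 23] -> pop 1, enqueue [none], visited so far: [28, 9, 34, 7, 13, 32, 46, 1]
  queue [23] -> pop 23, enqueue [14, 27], visited so far: [28, 9, 34, 7, 13, 32, 46, 1, 23]
  queue [14, 27] -> pop 14, enqueue [none], visited so far: [28, 9, 34, 7, 13, 32, 46, 1, 23, 14]
  queue [27] -> pop 27, enqueue [none], visited so far: [28, 9, 34, 7, 13, 32, 46, 1, 23, 14, 27]
Result: [28, 9, 34, 7, 13, 32, 46, 1, 23, 14, 27]


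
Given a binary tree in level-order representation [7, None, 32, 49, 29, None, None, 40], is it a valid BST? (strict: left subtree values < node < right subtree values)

Level-order array: [7, None, 32, 49, 29, None, None, 40]
Validate using subtree bounds (lo, hi): at each node, require lo < value < hi,
then recurse left with hi=value and right with lo=value.
Preorder trace (stopping at first violation):
  at node 7 with bounds (-inf, +inf): OK
  at node 32 with bounds (7, +inf): OK
  at node 49 with bounds (7, 32): VIOLATION
Node 49 violates its bound: not (7 < 49 < 32).
Result: Not a valid BST


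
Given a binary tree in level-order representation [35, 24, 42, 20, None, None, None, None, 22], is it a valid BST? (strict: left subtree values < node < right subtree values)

Level-order array: [35, 24, 42, 20, None, None, None, None, 22]
Validate using subtree bounds (lo, hi): at each node, require lo < value < hi,
then recurse left with hi=value and right with lo=value.
Preorder trace (stopping at first violation):
  at node 35 with bounds (-inf, +inf): OK
  at node 24 with bounds (-inf, 35): OK
  at node 20 with bounds (-inf, 24): OK
  at node 22 with bounds (20, 24): OK
  at node 42 with bounds (35, +inf): OK
No violation found at any node.
Result: Valid BST


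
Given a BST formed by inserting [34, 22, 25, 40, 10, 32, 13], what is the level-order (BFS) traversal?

Tree insertion order: [34, 22, 25, 40, 10, 32, 13]
Tree (level-order array): [34, 22, 40, 10, 25, None, None, None, 13, None, 32]
BFS from the root, enqueuing left then right child of each popped node:
  queue [34] -> pop 34, enqueue [22, 40], visited so far: [34]
  queue [22, 40] -> pop 22, enqueue [10, 25], visited so far: [34, 22]
  queue [40, 10, 25] -> pop 40, enqueue [none], visited so far: [34, 22, 40]
  queue [10, 25] -> pop 10, enqueue [13], visited so far: [34, 22, 40, 10]
  queue [25, 13] -> pop 25, enqueue [32], visited so far: [34, 22, 40, 10, 25]
  queue [13, 32] -> pop 13, enqueue [none], visited so far: [34, 22, 40, 10, 25, 13]
  queue [32] -> pop 32, enqueue [none], visited so far: [34, 22, 40, 10, 25, 13, 32]
Result: [34, 22, 40, 10, 25, 13, 32]


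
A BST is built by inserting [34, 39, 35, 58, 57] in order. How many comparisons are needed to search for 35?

Search path for 35: 34 -> 39 -> 35
Found: True
Comparisons: 3


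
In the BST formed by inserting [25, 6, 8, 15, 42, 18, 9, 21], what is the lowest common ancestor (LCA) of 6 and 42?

Tree insertion order: [25, 6, 8, 15, 42, 18, 9, 21]
Tree (level-order array): [25, 6, 42, None, 8, None, None, None, 15, 9, 18, None, None, None, 21]
In a BST, the LCA of p=6, q=42 is the first node v on the
root-to-leaf path with p <= v <= q (go left if both < v, right if both > v).
Walk from root:
  at 25: 6 <= 25 <= 42, this is the LCA
LCA = 25


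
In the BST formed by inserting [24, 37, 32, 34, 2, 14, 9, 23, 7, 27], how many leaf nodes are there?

Tree built from: [24, 37, 32, 34, 2, 14, 9, 23, 7, 27]
Tree (level-order array): [24, 2, 37, None, 14, 32, None, 9, 23, 27, 34, 7]
Rule: A leaf has 0 children.
Per-node child counts:
  node 24: 2 child(ren)
  node 2: 1 child(ren)
  node 14: 2 child(ren)
  node 9: 1 child(ren)
  node 7: 0 child(ren)
  node 23: 0 child(ren)
  node 37: 1 child(ren)
  node 32: 2 child(ren)
  node 27: 0 child(ren)
  node 34: 0 child(ren)
Matching nodes: [7, 23, 27, 34]
Count of leaf nodes: 4


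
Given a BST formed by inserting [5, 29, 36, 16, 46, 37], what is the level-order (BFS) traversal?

Tree insertion order: [5, 29, 36, 16, 46, 37]
Tree (level-order array): [5, None, 29, 16, 36, None, None, None, 46, 37]
BFS from the root, enqueuing left then right child of each popped node:
  queue [5] -> pop 5, enqueue [29], visited so far: [5]
  queue [29] -> pop 29, enqueue [16, 36], visited so far: [5, 29]
  queue [16, 36] -> pop 16, enqueue [none], visited so far: [5, 29, 16]
  queue [36] -> pop 36, enqueue [46], visited so far: [5, 29, 16, 36]
  queue [46] -> pop 46, enqueue [37], visited so far: [5, 29, 16, 36, 46]
  queue [37] -> pop 37, enqueue [none], visited so far: [5, 29, 16, 36, 46, 37]
Result: [5, 29, 16, 36, 46, 37]


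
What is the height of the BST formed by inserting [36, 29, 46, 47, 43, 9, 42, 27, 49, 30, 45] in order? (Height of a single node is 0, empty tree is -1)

Insertion order: [36, 29, 46, 47, 43, 9, 42, 27, 49, 30, 45]
Tree (level-order array): [36, 29, 46, 9, 30, 43, 47, None, 27, None, None, 42, 45, None, 49]
Compute height bottom-up (empty subtree = -1):
  height(27) = 1 + max(-1, -1) = 0
  height(9) = 1 + max(-1, 0) = 1
  height(30) = 1 + max(-1, -1) = 0
  height(29) = 1 + max(1, 0) = 2
  height(42) = 1 + max(-1, -1) = 0
  height(45) = 1 + max(-1, -1) = 0
  height(43) = 1 + max(0, 0) = 1
  height(49) = 1 + max(-1, -1) = 0
  height(47) = 1 + max(-1, 0) = 1
  height(46) = 1 + max(1, 1) = 2
  height(36) = 1 + max(2, 2) = 3
Height = 3


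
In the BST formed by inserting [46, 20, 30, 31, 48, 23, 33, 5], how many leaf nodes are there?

Tree built from: [46, 20, 30, 31, 48, 23, 33, 5]
Tree (level-order array): [46, 20, 48, 5, 30, None, None, None, None, 23, 31, None, None, None, 33]
Rule: A leaf has 0 children.
Per-node child counts:
  node 46: 2 child(ren)
  node 20: 2 child(ren)
  node 5: 0 child(ren)
  node 30: 2 child(ren)
  node 23: 0 child(ren)
  node 31: 1 child(ren)
  node 33: 0 child(ren)
  node 48: 0 child(ren)
Matching nodes: [5, 23, 33, 48]
Count of leaf nodes: 4


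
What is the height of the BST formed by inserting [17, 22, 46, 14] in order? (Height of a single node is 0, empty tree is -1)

Insertion order: [17, 22, 46, 14]
Tree (level-order array): [17, 14, 22, None, None, None, 46]
Compute height bottom-up (empty subtree = -1):
  height(14) = 1 + max(-1, -1) = 0
  height(46) = 1 + max(-1, -1) = 0
  height(22) = 1 + max(-1, 0) = 1
  height(17) = 1 + max(0, 1) = 2
Height = 2


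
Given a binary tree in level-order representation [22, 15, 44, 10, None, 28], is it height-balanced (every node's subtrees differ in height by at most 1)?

Tree (level-order array): [22, 15, 44, 10, None, 28]
Definition: a tree is height-balanced if, at every node, |h(left) - h(right)| <= 1 (empty subtree has height -1).
Bottom-up per-node check:
  node 10: h_left=-1, h_right=-1, diff=0 [OK], height=0
  node 15: h_left=0, h_right=-1, diff=1 [OK], height=1
  node 28: h_left=-1, h_right=-1, diff=0 [OK], height=0
  node 44: h_left=0, h_right=-1, diff=1 [OK], height=1
  node 22: h_left=1, h_right=1, diff=0 [OK], height=2
All nodes satisfy the balance condition.
Result: Balanced


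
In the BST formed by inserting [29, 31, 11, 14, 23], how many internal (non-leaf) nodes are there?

Tree built from: [29, 31, 11, 14, 23]
Tree (level-order array): [29, 11, 31, None, 14, None, None, None, 23]
Rule: An internal node has at least one child.
Per-node child counts:
  node 29: 2 child(ren)
  node 11: 1 child(ren)
  node 14: 1 child(ren)
  node 23: 0 child(ren)
  node 31: 0 child(ren)
Matching nodes: [29, 11, 14]
Count of internal (non-leaf) nodes: 3


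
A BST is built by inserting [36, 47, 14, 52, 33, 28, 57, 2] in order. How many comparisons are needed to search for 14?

Search path for 14: 36 -> 14
Found: True
Comparisons: 2


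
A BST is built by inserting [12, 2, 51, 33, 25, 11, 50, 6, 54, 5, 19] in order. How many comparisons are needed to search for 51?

Search path for 51: 12 -> 51
Found: True
Comparisons: 2


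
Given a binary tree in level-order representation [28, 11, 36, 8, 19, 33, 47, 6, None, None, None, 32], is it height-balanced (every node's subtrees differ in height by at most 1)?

Tree (level-order array): [28, 11, 36, 8, 19, 33, 47, 6, None, None, None, 32]
Definition: a tree is height-balanced if, at every node, |h(left) - h(right)| <= 1 (empty subtree has height -1).
Bottom-up per-node check:
  node 6: h_left=-1, h_right=-1, diff=0 [OK], height=0
  node 8: h_left=0, h_right=-1, diff=1 [OK], height=1
  node 19: h_left=-1, h_right=-1, diff=0 [OK], height=0
  node 11: h_left=1, h_right=0, diff=1 [OK], height=2
  node 32: h_left=-1, h_right=-1, diff=0 [OK], height=0
  node 33: h_left=0, h_right=-1, diff=1 [OK], height=1
  node 47: h_left=-1, h_right=-1, diff=0 [OK], height=0
  node 36: h_left=1, h_right=0, diff=1 [OK], height=2
  node 28: h_left=2, h_right=2, diff=0 [OK], height=3
All nodes satisfy the balance condition.
Result: Balanced


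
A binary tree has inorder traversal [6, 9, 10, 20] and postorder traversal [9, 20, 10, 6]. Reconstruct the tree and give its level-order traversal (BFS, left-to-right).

Inorder:   [6, 9, 10, 20]
Postorder: [9, 20, 10, 6]
Algorithm: postorder visits root last, so walk postorder right-to-left;
each value is the root of the current inorder slice — split it at that
value, recurse on the right subtree first, then the left.
Recursive splits:
  root=6; inorder splits into left=[], right=[9, 10, 20]
  root=10; inorder splits into left=[9], right=[20]
  root=20; inorder splits into left=[], right=[]
  root=9; inorder splits into left=[], right=[]
Reconstructed level-order: [6, 10, 9, 20]


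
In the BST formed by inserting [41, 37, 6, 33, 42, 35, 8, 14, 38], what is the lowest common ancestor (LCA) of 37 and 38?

Tree insertion order: [41, 37, 6, 33, 42, 35, 8, 14, 38]
Tree (level-order array): [41, 37, 42, 6, 38, None, None, None, 33, None, None, 8, 35, None, 14]
In a BST, the LCA of p=37, q=38 is the first node v on the
root-to-leaf path with p <= v <= q (go left if both < v, right if both > v).
Walk from root:
  at 41: both 37 and 38 < 41, go left
  at 37: 37 <= 37 <= 38, this is the LCA
LCA = 37


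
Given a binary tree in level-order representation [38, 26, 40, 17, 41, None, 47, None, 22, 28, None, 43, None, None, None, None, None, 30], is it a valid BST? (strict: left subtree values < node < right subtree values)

Level-order array: [38, 26, 40, 17, 41, None, 47, None, 22, 28, None, 43, None, None, None, None, None, 30]
Validate using subtree bounds (lo, hi): at each node, require lo < value < hi,
then recurse left with hi=value and right with lo=value.
Preorder trace (stopping at first violation):
  at node 38 with bounds (-inf, +inf): OK
  at node 26 with bounds (-inf, 38): OK
  at node 17 with bounds (-inf, 26): OK
  at node 22 with bounds (17, 26): OK
  at node 41 with bounds (26, 38): VIOLATION
Node 41 violates its bound: not (26 < 41 < 38).
Result: Not a valid BST


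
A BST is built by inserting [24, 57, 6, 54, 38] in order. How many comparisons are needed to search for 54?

Search path for 54: 24 -> 57 -> 54
Found: True
Comparisons: 3


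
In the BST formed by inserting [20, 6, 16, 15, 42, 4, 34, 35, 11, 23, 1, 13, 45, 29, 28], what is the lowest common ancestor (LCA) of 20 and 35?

Tree insertion order: [20, 6, 16, 15, 42, 4, 34, 35, 11, 23, 1, 13, 45, 29, 28]
Tree (level-order array): [20, 6, 42, 4, 16, 34, 45, 1, None, 15, None, 23, 35, None, None, None, None, 11, None, None, 29, None, None, None, 13, 28]
In a BST, the LCA of p=20, q=35 is the first node v on the
root-to-leaf path with p <= v <= q (go left if both < v, right if both > v).
Walk from root:
  at 20: 20 <= 20 <= 35, this is the LCA
LCA = 20


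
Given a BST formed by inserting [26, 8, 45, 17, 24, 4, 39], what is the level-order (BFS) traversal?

Tree insertion order: [26, 8, 45, 17, 24, 4, 39]
Tree (level-order array): [26, 8, 45, 4, 17, 39, None, None, None, None, 24]
BFS from the root, enqueuing left then right child of each popped node:
  queue [26] -> pop 26, enqueue [8, 45], visited so far: [26]
  queue [8, 45] -> pop 8, enqueue [4, 17], visited so far: [26, 8]
  queue [45, 4, 17] -> pop 45, enqueue [39], visited so far: [26, 8, 45]
  queue [4, 17, 39] -> pop 4, enqueue [none], visited so far: [26, 8, 45, 4]
  queue [17, 39] -> pop 17, enqueue [24], visited so far: [26, 8, 45, 4, 17]
  queue [39, 24] -> pop 39, enqueue [none], visited so far: [26, 8, 45, 4, 17, 39]
  queue [24] -> pop 24, enqueue [none], visited so far: [26, 8, 45, 4, 17, 39, 24]
Result: [26, 8, 45, 4, 17, 39, 24]


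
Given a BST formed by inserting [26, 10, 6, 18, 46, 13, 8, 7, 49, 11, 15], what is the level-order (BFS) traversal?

Tree insertion order: [26, 10, 6, 18, 46, 13, 8, 7, 49, 11, 15]
Tree (level-order array): [26, 10, 46, 6, 18, None, 49, None, 8, 13, None, None, None, 7, None, 11, 15]
BFS from the root, enqueuing left then right child of each popped node:
  queue [26] -> pop 26, enqueue [10, 46], visited so far: [26]
  queue [10, 46] -> pop 10, enqueue [6, 18], visited so far: [26, 10]
  queue [46, 6, 18] -> pop 46, enqueue [49], visited so far: [26, 10, 46]
  queue [6, 18, 49] -> pop 6, enqueue [8], visited so far: [26, 10, 46, 6]
  queue [18, 49, 8] -> pop 18, enqueue [13], visited so far: [26, 10, 46, 6, 18]
  queue [49, 8, 13] -> pop 49, enqueue [none], visited so far: [26, 10, 46, 6, 18, 49]
  queue [8, 13] -> pop 8, enqueue [7], visited so far: [26, 10, 46, 6, 18, 49, 8]
  queue [13, 7] -> pop 13, enqueue [11, 15], visited so far: [26, 10, 46, 6, 18, 49, 8, 13]
  queue [7, 11, 15] -> pop 7, enqueue [none], visited so far: [26, 10, 46, 6, 18, 49, 8, 13, 7]
  queue [11, 15] -> pop 11, enqueue [none], visited so far: [26, 10, 46, 6, 18, 49, 8, 13, 7, 11]
  queue [15] -> pop 15, enqueue [none], visited so far: [26, 10, 46, 6, 18, 49, 8, 13, 7, 11, 15]
Result: [26, 10, 46, 6, 18, 49, 8, 13, 7, 11, 15]


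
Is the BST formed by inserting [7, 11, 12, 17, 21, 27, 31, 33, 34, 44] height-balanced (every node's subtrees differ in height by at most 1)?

Tree (level-order array): [7, None, 11, None, 12, None, 17, None, 21, None, 27, None, 31, None, 33, None, 34, None, 44]
Definition: a tree is height-balanced if, at every node, |h(left) - h(right)| <= 1 (empty subtree has height -1).
Bottom-up per-node check:
  node 44: h_left=-1, h_right=-1, diff=0 [OK], height=0
  node 34: h_left=-1, h_right=0, diff=1 [OK], height=1
  node 33: h_left=-1, h_right=1, diff=2 [FAIL (|-1-1|=2 > 1)], height=2
  node 31: h_left=-1, h_right=2, diff=3 [FAIL (|-1-2|=3 > 1)], height=3
  node 27: h_left=-1, h_right=3, diff=4 [FAIL (|-1-3|=4 > 1)], height=4
  node 21: h_left=-1, h_right=4, diff=5 [FAIL (|-1-4|=5 > 1)], height=5
  node 17: h_left=-1, h_right=5, diff=6 [FAIL (|-1-5|=6 > 1)], height=6
  node 12: h_left=-1, h_right=6, diff=7 [FAIL (|-1-6|=7 > 1)], height=7
  node 11: h_left=-1, h_right=7, diff=8 [FAIL (|-1-7|=8 > 1)], height=8
  node 7: h_left=-1, h_right=8, diff=9 [FAIL (|-1-8|=9 > 1)], height=9
Node 33 violates the condition: |-1 - 1| = 2 > 1.
Result: Not balanced


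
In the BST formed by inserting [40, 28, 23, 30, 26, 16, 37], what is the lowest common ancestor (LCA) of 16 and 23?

Tree insertion order: [40, 28, 23, 30, 26, 16, 37]
Tree (level-order array): [40, 28, None, 23, 30, 16, 26, None, 37]
In a BST, the LCA of p=16, q=23 is the first node v on the
root-to-leaf path with p <= v <= q (go left if both < v, right if both > v).
Walk from root:
  at 40: both 16 and 23 < 40, go left
  at 28: both 16 and 23 < 28, go left
  at 23: 16 <= 23 <= 23, this is the LCA
LCA = 23


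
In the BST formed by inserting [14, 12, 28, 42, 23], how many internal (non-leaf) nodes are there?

Tree built from: [14, 12, 28, 42, 23]
Tree (level-order array): [14, 12, 28, None, None, 23, 42]
Rule: An internal node has at least one child.
Per-node child counts:
  node 14: 2 child(ren)
  node 12: 0 child(ren)
  node 28: 2 child(ren)
  node 23: 0 child(ren)
  node 42: 0 child(ren)
Matching nodes: [14, 28]
Count of internal (non-leaf) nodes: 2


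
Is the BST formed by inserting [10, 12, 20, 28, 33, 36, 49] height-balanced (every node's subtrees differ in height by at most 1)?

Tree (level-order array): [10, None, 12, None, 20, None, 28, None, 33, None, 36, None, 49]
Definition: a tree is height-balanced if, at every node, |h(left) - h(right)| <= 1 (empty subtree has height -1).
Bottom-up per-node check:
  node 49: h_left=-1, h_right=-1, diff=0 [OK], height=0
  node 36: h_left=-1, h_right=0, diff=1 [OK], height=1
  node 33: h_left=-1, h_right=1, diff=2 [FAIL (|-1-1|=2 > 1)], height=2
  node 28: h_left=-1, h_right=2, diff=3 [FAIL (|-1-2|=3 > 1)], height=3
  node 20: h_left=-1, h_right=3, diff=4 [FAIL (|-1-3|=4 > 1)], height=4
  node 12: h_left=-1, h_right=4, diff=5 [FAIL (|-1-4|=5 > 1)], height=5
  node 10: h_left=-1, h_right=5, diff=6 [FAIL (|-1-5|=6 > 1)], height=6
Node 33 violates the condition: |-1 - 1| = 2 > 1.
Result: Not balanced


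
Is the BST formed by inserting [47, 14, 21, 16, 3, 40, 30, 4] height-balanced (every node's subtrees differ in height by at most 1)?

Tree (level-order array): [47, 14, None, 3, 21, None, 4, 16, 40, None, None, None, None, 30]
Definition: a tree is height-balanced if, at every node, |h(left) - h(right)| <= 1 (empty subtree has height -1).
Bottom-up per-node check:
  node 4: h_left=-1, h_right=-1, diff=0 [OK], height=0
  node 3: h_left=-1, h_right=0, diff=1 [OK], height=1
  node 16: h_left=-1, h_right=-1, diff=0 [OK], height=0
  node 30: h_left=-1, h_right=-1, diff=0 [OK], height=0
  node 40: h_left=0, h_right=-1, diff=1 [OK], height=1
  node 21: h_left=0, h_right=1, diff=1 [OK], height=2
  node 14: h_left=1, h_right=2, diff=1 [OK], height=3
  node 47: h_left=3, h_right=-1, diff=4 [FAIL (|3--1|=4 > 1)], height=4
Node 47 violates the condition: |3 - -1| = 4 > 1.
Result: Not balanced
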